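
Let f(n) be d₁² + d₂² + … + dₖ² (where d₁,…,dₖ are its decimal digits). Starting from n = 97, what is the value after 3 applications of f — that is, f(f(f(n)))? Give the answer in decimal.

1

97 → 9² + 7² = 130
130 → 1² + 3² + 0² = 10
10 → 1² + 0² = 1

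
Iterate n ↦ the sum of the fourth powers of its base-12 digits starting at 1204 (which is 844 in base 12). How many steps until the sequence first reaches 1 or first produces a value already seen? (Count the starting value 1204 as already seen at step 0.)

13

1204 = (8,4,4)_12 → 8⁴ + 4⁴ + 4⁴ = 4096 + 256 + 256 = 4608
4608 = (2,8,0,0)_12 → 2⁴ + 8⁴ + 0⁴ + 0⁴ = 16 + 4096 + 0 + 0 = 4112
4112 = (2,4,6,8)_12 → 2⁴ + 4⁴ + 6⁴ + 8⁴ = 16 + 256 + 1296 + 4096 = 5664
5664 = (3,3,4,0)_12 → 3⁴ + 3⁴ + 4⁴ + 0⁴ = 81 + 81 + 256 + 0 = 418
418 = (2,10,10)_12 → 2⁴ + 10⁴ + 10⁴ = 16 + 10000 + 10000 = 20016
20016 = (11,7,0,0)_12 → 11⁴ + 7⁴ + 0⁴ + 0⁴ = 14641 + 2401 + 0 + 0 = 17042
17042 = (9,10,4,2)_12 → 9⁴ + 10⁴ + 4⁴ + 2⁴ = 6561 + 10000 + 256 + 16 = 16833
16833 = (9,8,10,9)_12 → 9⁴ + 8⁴ + 10⁴ + 9⁴ = 6561 + 4096 + 10000 + 6561 = 27218
27218 = (1,3,9,0,2)_12 → 1⁴ + 3⁴ + 9⁴ + 0⁴ + 2⁴ = 1 + 81 + 6561 + 0 + 16 = 6659
6659 = (3,10,2,11)_12 → 3⁴ + 10⁴ + 2⁴ + 11⁴ = 81 + 10000 + 16 + 14641 = 24738
24738 = (1,2,3,9,6)_12 → 1⁴ + 2⁴ + 3⁴ + 9⁴ + 6⁴ = 1 + 16 + 81 + 6561 + 1296 = 7955
7955 = (4,7,2,11)_12 → 4⁴ + 7⁴ + 2⁴ + 11⁴ = 256 + 2401 + 16 + 14641 = 17314
17314 = (10,0,2,10)_12 → 10⁴ + 0⁴ + 2⁴ + 10⁴ = 10000 + 0 + 16 + 10000 = 20016  — 20016 repeats.
That took 13 steps.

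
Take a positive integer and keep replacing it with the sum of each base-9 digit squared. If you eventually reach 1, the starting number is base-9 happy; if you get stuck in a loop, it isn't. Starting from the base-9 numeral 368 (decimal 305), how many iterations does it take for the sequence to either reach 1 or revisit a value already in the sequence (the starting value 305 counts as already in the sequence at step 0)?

305 = (3,6,8)_9 → 3² + 6² + 8² = 9 + 36 + 64 = 109
109 = (1,3,1)_9 → 1² + 3² + 1² = 1 + 9 + 1 = 11
11 = (1,2)_9 → 1² + 2² = 1 + 4 = 5
5 = (5)_9 → 5² = 25
25 = (2,7)_9 → 2² + 7² = 4 + 49 = 53
53 = (5,8)_9 → 5² + 8² = 25 + 64 = 89
89 = (1,0,8)_9 → 1² + 0² + 8² = 1 + 0 + 64 = 65
65 = (7,2)_9 → 7² + 2² = 49 + 4 = 53  — 53 repeats.
That took 8 steps.

8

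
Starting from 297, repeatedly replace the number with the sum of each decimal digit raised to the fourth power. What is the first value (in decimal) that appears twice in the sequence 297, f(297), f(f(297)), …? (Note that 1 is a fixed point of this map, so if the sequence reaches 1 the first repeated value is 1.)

297 → 2⁴ + 9⁴ + 7⁴ = 16 + 6561 + 2401 = 8978
8978 → 8⁴ + 9⁴ + 7⁴ + 8⁴ = 4096 + 6561 + 2401 + 4096 = 17154
17154 → 1⁴ + 7⁴ + 1⁴ + 5⁴ + 4⁴ = 1 + 2401 + 1 + 625 + 256 = 3284
3284 → 3⁴ + 2⁴ + 8⁴ + 4⁴ = 81 + 16 + 4096 + 256 = 4449
4449 → 4⁴ + 4⁴ + 4⁴ + 9⁴ = 256 + 256 + 256 + 6561 = 7329
7329 → 7⁴ + 3⁴ + 2⁴ + 9⁴ = 2401 + 81 + 16 + 6561 = 9059
9059 → 9⁴ + 0⁴ + 5⁴ + 9⁴ = 6561 + 0 + 625 + 6561 = 13747
13747 → 1⁴ + 3⁴ + 7⁴ + 4⁴ + 7⁴ = 1 + 81 + 2401 + 256 + 2401 = 5140
5140 → 5⁴ + 1⁴ + 4⁴ + 0⁴ = 625 + 1 + 256 + 0 = 882
882 → 8⁴ + 8⁴ + 2⁴ = 4096 + 4096 + 16 = 8208
8208 → 8⁴ + 2⁴ + 0⁴ + 8⁴ = 4096 + 16 + 0 + 4096 = 8208  — 8208 already appeared earlier.

8208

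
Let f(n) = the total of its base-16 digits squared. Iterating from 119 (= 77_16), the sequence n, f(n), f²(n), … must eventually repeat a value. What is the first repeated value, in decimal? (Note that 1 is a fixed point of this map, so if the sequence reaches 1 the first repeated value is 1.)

1

119 = (7,7)_16 → 7² + 7² = 49 + 49 = 98
98 = (6,2)_16 → 6² + 2² = 36 + 4 = 40
40 = (2,8)_16 → 2² + 8² = 4 + 64 = 68
68 = (4,4)_16 → 4² + 4² = 16 + 16 = 32
32 = (2,0)_16 → 2² + 0² = 4 + 0 = 4
4 = (4)_16 → 4² = 16
16 = (1,0)_16 → 1² + 0² = 1 + 0 = 1  — reached the fixed point 1.
1 → 1, so 1 is the first repeated value.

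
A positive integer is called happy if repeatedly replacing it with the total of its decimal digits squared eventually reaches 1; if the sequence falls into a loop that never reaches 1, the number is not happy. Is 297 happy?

not happy

297 → 2² + 9² + 7² = 4 + 81 + 49 = 134
134 → 1² + 3² + 4² = 1 + 9 + 16 = 26
26 → 2² + 6² = 4 + 36 = 40
40 → 4² + 0² = 16 + 0 = 16
16 → 1² + 6² = 1 + 36 = 37
37 → 3² + 7² = 9 + 49 = 58
58 → 5² + 8² = 25 + 64 = 89
89 → 8² + 9² = 64 + 81 = 145
145 → 1² + 4² + 5² = 1 + 16 + 25 = 42
42 → 4² + 2² = 16 + 4 = 20
20 → 2² + 0² = 4 + 0 = 4
4 → 4² = 16  — 16 already seen; the sequence cycles without reaching 1.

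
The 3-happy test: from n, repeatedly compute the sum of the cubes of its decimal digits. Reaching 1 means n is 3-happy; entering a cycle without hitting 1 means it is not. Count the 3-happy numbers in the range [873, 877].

873: 873 → 882 → 1032 → 36 → 243 → 99 → 1458 → 702 → 351 → 153 → 153  (repeats 153)
874: 874 → 919 → 1459 → 919  (repeats 919)
875: 875 → 980 → 1241 → 74 → 407 → 407  (repeats 407)
876: 876 → 1071 → 345 → 216 → 225 → 141 → 66 → 432 → 99 → 1458 → 702 → 351 → 153 → 153  (repeats 153)
877: 877 → 1198 → 1243 → 100 → 1  (reaches 1)
3-happy: 877

1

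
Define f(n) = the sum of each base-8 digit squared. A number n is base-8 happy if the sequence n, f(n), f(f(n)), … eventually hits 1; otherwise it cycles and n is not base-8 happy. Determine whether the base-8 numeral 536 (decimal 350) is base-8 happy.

not base-8 happy

350 = (5,3,6)_8 → 5² + 3² + 6² = 70
70 = (1,0,6)_8 → 1² + 0² + 6² = 37
37 = (4,5)_8 → 4² + 5² = 41
41 = (5,1)_8 → 5² + 1² = 26
26 = (3,2)_8 → 3² + 2² = 13
13 = (1,5)_8 → 1² + 5² = 26  — 26 already seen; the sequence cycles without reaching 1.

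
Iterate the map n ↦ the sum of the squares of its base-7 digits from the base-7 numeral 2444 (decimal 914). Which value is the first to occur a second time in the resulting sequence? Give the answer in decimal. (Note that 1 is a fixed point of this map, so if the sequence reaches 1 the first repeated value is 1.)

10

914 = (2,4,4,4)_7 → 2² + 4² + 4² + 4² = 52
52 = (1,0,3)_7 → 1² + 0² + 3² = 10
10 = (1,3)_7 → 1² + 3² = 10  — 10 already appeared earlier.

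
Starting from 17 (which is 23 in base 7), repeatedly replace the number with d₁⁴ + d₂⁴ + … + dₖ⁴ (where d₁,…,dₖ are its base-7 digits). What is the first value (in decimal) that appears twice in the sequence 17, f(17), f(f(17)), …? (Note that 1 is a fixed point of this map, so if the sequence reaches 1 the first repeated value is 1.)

17 = (2,3)_7 → 97
97 = (1,6,6)_7 → 2593
2593 = (1,0,3,6,3)_7 → 1459
1459 = (4,1,5,3)_7 → 963
963 = (2,5,4,4)_7 → 1153
1153 = (3,2,3,5)_7 → 803
803 = (2,2,2,5)_7 → 673
673 = (1,6,5,1)_7 → 1923
1923 = (5,4,1,5)_7 → 1507
1507 = (4,2,5,2)_7 → 913
913 = (2,4,4,3)_7 → 609
609 = (1,5,3,0)_7 → 707
707 = (2,0,3,0)_7 → 97  — 97 already appeared earlier.

97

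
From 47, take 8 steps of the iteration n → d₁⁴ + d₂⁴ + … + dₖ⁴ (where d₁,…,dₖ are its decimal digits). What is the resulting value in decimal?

6725

47 → 4⁴ + 7⁴ = 2657
2657 → 2⁴ + 6⁴ + 5⁴ + 7⁴ = 4338
4338 → 4⁴ + 3⁴ + 3⁴ + 8⁴ = 4514
4514 → 4⁴ + 5⁴ + 1⁴ + 4⁴ = 1138
1138 → 1⁴ + 1⁴ + 3⁴ + 8⁴ = 4179
4179 → 4⁴ + 1⁴ + 7⁴ + 9⁴ = 9219
9219 → 9⁴ + 2⁴ + 1⁴ + 9⁴ = 13139
13139 → 1⁴ + 3⁴ + 1⁴ + 3⁴ + 9⁴ = 6725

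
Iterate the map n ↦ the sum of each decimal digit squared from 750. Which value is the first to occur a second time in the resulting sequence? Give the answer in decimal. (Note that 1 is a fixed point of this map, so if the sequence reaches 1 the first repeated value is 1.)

37

750 → 7² + 5² + 0² = 49 + 25 + 0 = 74
74 → 7² + 4² = 49 + 16 = 65
65 → 6² + 5² = 36 + 25 = 61
61 → 6² + 1² = 36 + 1 = 37
37 → 3² + 7² = 9 + 49 = 58
58 → 5² + 8² = 25 + 64 = 89
89 → 8² + 9² = 64 + 81 = 145
145 → 1² + 4² + 5² = 1 + 16 + 25 = 42
42 → 4² + 2² = 16 + 4 = 20
20 → 2² + 0² = 4 + 0 = 4
4 → 4² = 16
16 → 1² + 6² = 1 + 36 = 37  — 37 already appeared earlier.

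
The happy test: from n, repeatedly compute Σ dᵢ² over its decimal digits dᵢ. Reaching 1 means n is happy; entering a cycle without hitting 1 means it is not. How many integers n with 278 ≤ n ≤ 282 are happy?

278: 278 → 117 → 51 → 26 → 40 → 16 → 37 → 58 → 89 → 145 → 42 → 20 → 4 → 16  — not happy
279: 279 → 134 → 26 → 40 → 16 → 37 → 58 → 89 → 145 → 42 → 20 → 4 → 16  — not happy
280: 280 → 68 → 100 → 1  — happy
281: 281 → 69 → 117 → 51 → 26 → 40 → 16 → 37 → 58 → 89 → 145 → 42 → 20 → 4 → 16  — not happy
282: 282 → 72 → 53 → 34 → 25 → 29 → 85 → 89 → 145 → 42 → 20 → 4 → 16 → 37 → 58 → 89  — not happy
happy: 280

1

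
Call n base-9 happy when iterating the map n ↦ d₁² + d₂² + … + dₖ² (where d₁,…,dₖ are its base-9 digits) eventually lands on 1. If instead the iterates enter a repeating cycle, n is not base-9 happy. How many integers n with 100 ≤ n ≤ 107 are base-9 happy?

100: 100 → 6 → 36 → 16 → 50 → 50  (repeats 50)
101: 101 → 9 → 1  (reaches 1)
102: 102 → 14 → 26 → 68 → 74 → 68  (repeats 68)
103: 103 → 21 → 13 → 17 → 65 → 53 → 89 → 65  (repeats 65)
104: 104 → 30 → 18 → 4 → 16 → 50 → 50  (repeats 50)
105: 105 → 41 → 41  (repeats 41)
106: 106 → 54 → 36 → 16 → 50 → 50  (repeats 50)
107: 107 → 69 → 85 → 17 → 65 → 53 → 89 → 65  (repeats 65)
base-9 happy: 101

1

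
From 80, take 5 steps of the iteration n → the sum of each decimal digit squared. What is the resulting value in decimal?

80 → 8² + 0² = 64 + 0 = 64
64 → 6² + 4² = 36 + 16 = 52
52 → 5² + 2² = 25 + 4 = 29
29 → 2² + 9² = 4 + 81 = 85
85 → 8² + 5² = 64 + 25 = 89

89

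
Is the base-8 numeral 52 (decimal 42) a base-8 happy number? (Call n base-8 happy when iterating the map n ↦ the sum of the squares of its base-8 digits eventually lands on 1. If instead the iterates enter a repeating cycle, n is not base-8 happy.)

not base-8 happy

42 = (5,2)_8 → 5² + 2² = 29
29 = (3,5)_8 → 3² + 5² = 34
34 = (4,2)_8 → 4² + 2² = 20
20 = (2,4)_8 → 2² + 4² = 20  — 20 already seen; the sequence cycles without reaching 1.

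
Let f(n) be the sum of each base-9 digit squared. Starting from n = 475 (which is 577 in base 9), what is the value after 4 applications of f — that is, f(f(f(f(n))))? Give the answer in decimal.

65

475 = (5,7,7)_9 → 5² + 7² + 7² = 25 + 49 + 49 = 123
123 = (1,4,6)_9 → 1² + 4² + 6² = 1 + 16 + 36 = 53
53 = (5,8)_9 → 5² + 8² = 25 + 64 = 89
89 = (1,0,8)_9 → 1² + 0² + 8² = 1 + 0 + 64 = 65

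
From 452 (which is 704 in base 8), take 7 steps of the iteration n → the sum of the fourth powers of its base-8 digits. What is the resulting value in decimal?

1313

452 = (7,0,4)_8 → 2657
2657 = (5,1,4,1)_8 → 883
883 = (1,5,6,3)_8 → 2003
2003 = (3,7,2,3)_8 → 2579
2579 = (5,0,2,3)_8 → 722
722 = (1,3,2,2)_8 → 114
114 = (1,6,2)_8 → 1313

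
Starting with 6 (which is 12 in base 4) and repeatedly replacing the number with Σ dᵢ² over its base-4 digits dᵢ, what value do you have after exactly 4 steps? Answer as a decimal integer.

6 = (1,2)_4 → 5
5 = (1,1)_4 → 2
2 = (2)_4 → 4
4 = (1,0)_4 → 1

1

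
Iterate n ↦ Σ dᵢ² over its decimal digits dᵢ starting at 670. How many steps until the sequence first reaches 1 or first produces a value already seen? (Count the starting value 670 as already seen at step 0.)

670 → 6² + 7² + 0² = 36 + 49 + 0 = 85
85 → 8² + 5² = 64 + 25 = 89
89 → 8² + 9² = 64 + 81 = 145
145 → 1² + 4² + 5² = 1 + 16 + 25 = 42
42 → 4² + 2² = 16 + 4 = 20
20 → 2² + 0² = 4 + 0 = 4
4 → 4² = 16
16 → 1² + 6² = 1 + 36 = 37
37 → 3² + 7² = 9 + 49 = 58
58 → 5² + 8² = 25 + 64 = 89  — 89 repeats.
That took 10 steps.

10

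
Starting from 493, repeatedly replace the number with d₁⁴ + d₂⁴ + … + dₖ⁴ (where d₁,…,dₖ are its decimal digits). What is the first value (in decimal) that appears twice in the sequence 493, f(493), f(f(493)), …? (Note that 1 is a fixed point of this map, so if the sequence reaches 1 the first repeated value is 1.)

8208

493 → 4⁴ + 9⁴ + 3⁴ = 256 + 6561 + 81 = 6898
6898 → 6⁴ + 8⁴ + 9⁴ + 8⁴ = 1296 + 4096 + 6561 + 4096 = 16049
16049 → 1⁴ + 6⁴ + 0⁴ + 4⁴ + 9⁴ = 1 + 1296 + 0 + 256 + 6561 = 8114
8114 → 8⁴ + 1⁴ + 1⁴ + 4⁴ = 4096 + 1 + 1 + 256 = 4354
4354 → 4⁴ + 3⁴ + 5⁴ + 4⁴ = 256 + 81 + 625 + 256 = 1218
1218 → 1⁴ + 2⁴ + 1⁴ + 8⁴ = 1 + 16 + 1 + 4096 = 4114
4114 → 4⁴ + 1⁴ + 1⁴ + 4⁴ = 256 + 1 + 1 + 256 = 514
514 → 5⁴ + 1⁴ + 4⁴ = 625 + 1 + 256 = 882
882 → 8⁴ + 8⁴ + 2⁴ = 4096 + 4096 + 16 = 8208
8208 → 8⁴ + 2⁴ + 0⁴ + 8⁴ = 4096 + 16 + 0 + 4096 = 8208  — 8208 already appeared earlier.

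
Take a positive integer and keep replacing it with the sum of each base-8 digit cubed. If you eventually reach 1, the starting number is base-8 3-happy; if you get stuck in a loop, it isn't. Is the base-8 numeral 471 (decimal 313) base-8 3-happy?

not base-8 3-happy

313 = (4,7,1)_8 → 4³ + 7³ + 1³ = 64 + 343 + 1 = 408
408 = (6,3,0)_8 → 6³ + 3³ + 0³ = 216 + 27 + 0 = 243
243 = (3,6,3)_8 → 3³ + 6³ + 3³ = 27 + 216 + 27 = 270
270 = (4,1,6)_8 → 4³ + 1³ + 6³ = 64 + 1 + 216 = 281
281 = (4,3,1)_8 → 4³ + 3³ + 1³ = 64 + 27 + 1 = 92
92 = (1,3,4)_8 → 1³ + 3³ + 4³ = 1 + 27 + 64 = 92  — 92 already seen; the sequence cycles without reaching 1.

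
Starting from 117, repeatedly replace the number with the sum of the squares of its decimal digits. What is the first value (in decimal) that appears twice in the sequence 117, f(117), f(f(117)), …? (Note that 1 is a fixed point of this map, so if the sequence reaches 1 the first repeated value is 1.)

16

117 → 1² + 1² + 7² = 1 + 1 + 49 = 51
51 → 5² + 1² = 25 + 1 = 26
26 → 2² + 6² = 4 + 36 = 40
40 → 4² + 0² = 16 + 0 = 16
16 → 1² + 6² = 1 + 36 = 37
37 → 3² + 7² = 9 + 49 = 58
58 → 5² + 8² = 25 + 64 = 89
89 → 8² + 9² = 64 + 81 = 145
145 → 1² + 4² + 5² = 1 + 16 + 25 = 42
42 → 4² + 2² = 16 + 4 = 20
20 → 2² + 0² = 4 + 0 = 4
4 → 4² = 16  — 16 already appeared earlier.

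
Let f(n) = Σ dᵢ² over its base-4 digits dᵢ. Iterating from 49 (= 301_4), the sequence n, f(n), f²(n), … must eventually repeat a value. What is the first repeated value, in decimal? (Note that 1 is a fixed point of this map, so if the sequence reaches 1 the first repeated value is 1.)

1

49 = (3,0,1)_4 → 3² + 0² + 1² = 10
10 = (2,2)_4 → 2² + 2² = 8
8 = (2,0)_4 → 2² + 0² = 4
4 = (1,0)_4 → 1² + 0² = 1  — reached the fixed point 1.
1 → 1, so 1 is the first repeated value.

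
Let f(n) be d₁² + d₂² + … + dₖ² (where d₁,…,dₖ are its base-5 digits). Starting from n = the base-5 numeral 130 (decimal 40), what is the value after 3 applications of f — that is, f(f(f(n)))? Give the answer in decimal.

40 = (1,3,0)_5 → 10
10 = (2,0)_5 → 4
4 = (4)_5 → 16

16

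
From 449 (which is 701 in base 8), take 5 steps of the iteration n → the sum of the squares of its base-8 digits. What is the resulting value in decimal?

5

449 = (7,0,1)_8 → 50
50 = (6,2)_8 → 40
40 = (5,0)_8 → 25
25 = (3,1)_8 → 10
10 = (1,2)_8 → 5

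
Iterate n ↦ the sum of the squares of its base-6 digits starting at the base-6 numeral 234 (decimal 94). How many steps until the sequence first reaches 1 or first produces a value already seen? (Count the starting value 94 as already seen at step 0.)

9

94 = (2,3,4)_6 → 2² + 3² + 4² = 29
29 = (4,5)_6 → 4² + 5² = 41
41 = (1,0,5)_6 → 1² + 0² + 5² = 26
26 = (4,2)_6 → 4² + 2² = 20
20 = (3,2)_6 → 3² + 2² = 13
13 = (2,1)_6 → 2² + 1² = 5
5 = (5)_6 → 5² = 25
25 = (4,1)_6 → 4² + 1² = 17
17 = (2,5)_6 → 2² + 5² = 29  — 29 repeats.
That took 9 steps.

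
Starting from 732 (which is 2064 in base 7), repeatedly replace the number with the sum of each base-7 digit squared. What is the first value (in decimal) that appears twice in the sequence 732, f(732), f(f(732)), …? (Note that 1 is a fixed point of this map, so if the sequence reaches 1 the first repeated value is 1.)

2

732 = (2,0,6,4)_7 → 56
56 = (1,1,0)_7 → 2
2 = (2)_7 → 4
4 = (4)_7 → 16
16 = (2,2)_7 → 8
8 = (1,1)_7 → 2  — 2 already appeared earlier.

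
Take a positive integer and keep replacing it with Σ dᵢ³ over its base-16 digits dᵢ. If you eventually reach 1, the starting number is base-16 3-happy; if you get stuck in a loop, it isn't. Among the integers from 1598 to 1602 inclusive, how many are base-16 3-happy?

1598: 1598 → 2987 → 3662 → 5552 → 1457 → 1457  (repeats 1457)
1599: 1599 → 3618 → 2760 → 3240 → 3240  (repeats 3240)
1600: 1600 → 280 → 514 → 16 → 1  (reaches 1)
1601: 1601 → 281 → 731 → 3536 → 4394 → 1010 → 3410 → 2330 → 1730 → 1952 → 1343 → 3527 → 4268 → 2729 → 2729  (repeats 2729)
1602: 1602 → 288 → 9 → 729 → 2934 → 1890 → 567 → 378 → 1344 → 189 → 3528 → 4437 → 252 → 5103 → 6147 → 540 → 1737 → 2673 → 1344  (repeats 1344)
base-16 3-happy: 1600

1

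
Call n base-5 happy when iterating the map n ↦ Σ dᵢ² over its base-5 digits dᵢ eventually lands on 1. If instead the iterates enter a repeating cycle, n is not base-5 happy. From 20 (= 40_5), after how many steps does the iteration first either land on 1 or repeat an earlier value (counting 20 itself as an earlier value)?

20 = (4,0)_5 → 4² + 0² = 16 + 0 = 16
16 = (3,1)_5 → 3² + 1² = 9 + 1 = 10
10 = (2,0)_5 → 2² + 0² = 4 + 0 = 4
4 = (4)_5 → 4² = 16  — 16 repeats.
That took 4 steps.

4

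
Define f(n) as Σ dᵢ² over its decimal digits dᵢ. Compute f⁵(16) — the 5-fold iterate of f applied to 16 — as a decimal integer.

16 → 37
37 → 58
58 → 89
89 → 145
145 → 42

42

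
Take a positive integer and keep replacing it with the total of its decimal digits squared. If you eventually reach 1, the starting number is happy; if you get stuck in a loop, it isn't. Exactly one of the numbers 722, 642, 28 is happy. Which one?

722: 722 → 57 → 74 → 65 → 61 → 37 → 58 → 89 → 145 → 42 → 20 → 4 → 16 → 37  — repeats 37 (not happy)
642: 642 → 56 → 61 → 37 → 58 → 89 → 145 → 42 → 20 → 4 → 16 → 37  — repeats 37 (not happy)
28: 28 → 68 → 100 → 1  — reaches 1 (happy)

28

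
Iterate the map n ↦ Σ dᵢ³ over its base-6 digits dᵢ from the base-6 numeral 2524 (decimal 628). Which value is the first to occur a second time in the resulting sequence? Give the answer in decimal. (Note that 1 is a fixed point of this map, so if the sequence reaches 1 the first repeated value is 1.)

628 = (2,5,2,4)_6 → 2³ + 5³ + 2³ + 4³ = 205
205 = (5,4,1)_6 → 5³ + 4³ + 1³ = 190
190 = (5,1,4)_6 → 5³ + 1³ + 4³ = 190  — 190 already appeared earlier.

190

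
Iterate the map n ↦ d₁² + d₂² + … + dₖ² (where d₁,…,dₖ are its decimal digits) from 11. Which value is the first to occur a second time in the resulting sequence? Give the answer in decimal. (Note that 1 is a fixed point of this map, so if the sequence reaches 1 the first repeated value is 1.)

11 → 1² + 1² = 1 + 1 = 2
2 → 2² = 4
4 → 4² = 16
16 → 1² + 6² = 1 + 36 = 37
37 → 3² + 7² = 9 + 49 = 58
58 → 5² + 8² = 25 + 64 = 89
89 → 8² + 9² = 64 + 81 = 145
145 → 1² + 4² + 5² = 1 + 16 + 25 = 42
42 → 4² + 2² = 16 + 4 = 20
20 → 2² + 0² = 4 + 0 = 4  — 4 already appeared earlier.

4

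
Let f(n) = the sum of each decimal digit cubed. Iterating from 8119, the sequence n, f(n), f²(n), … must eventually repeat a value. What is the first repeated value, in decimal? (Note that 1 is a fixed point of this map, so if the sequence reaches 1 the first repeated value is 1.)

8119 → 1243
1243 → 100
100 → 1  — reached the fixed point 1.
1 → 1, so 1 is the first repeated value.

1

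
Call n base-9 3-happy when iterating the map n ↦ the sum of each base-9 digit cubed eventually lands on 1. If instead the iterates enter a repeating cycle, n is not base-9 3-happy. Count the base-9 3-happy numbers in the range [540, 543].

1

540: 540 → 432 → 152 → 856 → 128 → 134 → 638 → 1198 → 470 → 476 → 980 → 540  (repeats 540)
541: 541 → 433 → 153 → 513 → 243 → 27 → 27  (repeats 27)
542: 542 → 440 → 664 → 856 → 128 → 134 → 638 → 1198 → 470 → 476 → 980 → 540 → 432 → 152 → 856  (repeats 856)
543: 543 → 459 → 341 → 577 → 345 → 99 → 9 → 1  (reaches 1)
base-9 3-happy: 543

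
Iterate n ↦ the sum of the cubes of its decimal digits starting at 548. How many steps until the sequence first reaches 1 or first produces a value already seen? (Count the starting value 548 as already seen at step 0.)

548 → 5³ + 4³ + 8³ = 125 + 64 + 512 = 701
701 → 7³ + 0³ + 1³ = 343 + 0 + 1 = 344
344 → 3³ + 4³ + 4³ = 27 + 64 + 64 = 155
155 → 1³ + 5³ + 5³ = 1 + 125 + 125 = 251
251 → 2³ + 5³ + 1³ = 8 + 125 + 1 = 134
134 → 1³ + 3³ + 4³ = 1 + 27 + 64 = 92
92 → 9³ + 2³ = 729 + 8 = 737
737 → 7³ + 3³ + 7³ = 343 + 27 + 343 = 713
713 → 7³ + 1³ + 3³ = 343 + 1 + 27 = 371
371 → 3³ + 7³ + 1³ = 27 + 343 + 1 = 371  — 371 repeats.
That took 10 steps.

10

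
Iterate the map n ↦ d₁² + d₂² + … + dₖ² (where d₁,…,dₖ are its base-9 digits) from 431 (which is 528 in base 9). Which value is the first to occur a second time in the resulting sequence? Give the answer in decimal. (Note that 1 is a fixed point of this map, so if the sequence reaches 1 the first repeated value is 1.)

431 = (5,2,8)_9 → 5² + 2² + 8² = 25 + 4 + 64 = 93
93 = (1,1,3)_9 → 1² + 1² + 3² = 1 + 1 + 9 = 11
11 = (1,2)_9 → 1² + 2² = 1 + 4 = 5
5 = (5)_9 → 5² = 25
25 = (2,7)_9 → 2² + 7² = 4 + 49 = 53
53 = (5,8)_9 → 5² + 8² = 25 + 64 = 89
89 = (1,0,8)_9 → 1² + 0² + 8² = 1 + 0 + 64 = 65
65 = (7,2)_9 → 7² + 2² = 49 + 4 = 53  — 53 already appeared earlier.

53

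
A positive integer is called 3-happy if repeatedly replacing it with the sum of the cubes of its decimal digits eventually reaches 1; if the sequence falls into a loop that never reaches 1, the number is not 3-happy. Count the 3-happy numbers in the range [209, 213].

209: 209 → 737 → 713 → 371 → 371  (repeats 371)
210: 210 → 9 → 729 → 1080 → 513 → 153 → 153  (repeats 153)
211: 211 → 10 → 1  (reaches 1)
212: 212 → 17 → 344 → 155 → 251 → 134 → 92 → 737 → 713 → 371 → 371  (repeats 371)
213: 213 → 36 → 243 → 99 → 1458 → 702 → 351 → 153 → 153  (repeats 153)
3-happy: 211

1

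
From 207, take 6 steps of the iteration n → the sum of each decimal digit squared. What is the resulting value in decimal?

207 → 53
53 → 34
34 → 25
25 → 29
29 → 85
85 → 89

89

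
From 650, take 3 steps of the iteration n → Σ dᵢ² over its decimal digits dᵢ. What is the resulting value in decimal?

58

650 → 61
61 → 37
37 → 58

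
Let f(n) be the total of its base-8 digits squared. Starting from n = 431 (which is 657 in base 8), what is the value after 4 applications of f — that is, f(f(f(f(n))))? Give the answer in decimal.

30

431 = (6,5,7)_8 → 6² + 5² + 7² = 110
110 = (1,5,6)_8 → 1² + 5² + 6² = 62
62 = (7,6)_8 → 7² + 6² = 85
85 = (1,2,5)_8 → 1² + 2² + 5² = 30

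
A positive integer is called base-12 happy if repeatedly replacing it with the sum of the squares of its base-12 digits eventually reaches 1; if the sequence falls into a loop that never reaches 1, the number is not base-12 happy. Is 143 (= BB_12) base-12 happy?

not base-12 happy

143 = (11,11)_12 → 11² + 11² = 242
242 = (1,8,2)_12 → 1² + 8² + 2² = 69
69 = (5,9)_12 → 5² + 9² = 106
106 = (8,10)_12 → 8² + 10² = 164
164 = (1,1,8)_12 → 1² + 1² + 8² = 66
66 = (5,6)_12 → 5² + 6² = 61
61 = (5,1)_12 → 5² + 1² = 26
26 = (2,2)_12 → 2² + 2² = 8
8 = (8)_12 → 8² = 64
64 = (5,4)_12 → 5² + 4² = 41
41 = (3,5)_12 → 3² + 5² = 34
34 = (2,10)_12 → 2² + 10² = 104
104 = (8,8)_12 → 8² + 8² = 128
128 = (10,8)_12 → 10² + 8² = 164  — 164 already seen; the sequence cycles without reaching 1.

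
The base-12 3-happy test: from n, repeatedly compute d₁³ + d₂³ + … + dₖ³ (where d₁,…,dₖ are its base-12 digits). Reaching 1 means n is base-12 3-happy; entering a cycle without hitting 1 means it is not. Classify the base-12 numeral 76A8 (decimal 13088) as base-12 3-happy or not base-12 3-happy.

13088 = (7,6,10,8)_12 → 7³ + 6³ + 10³ + 8³ = 2071
2071 = (1,2,4,7)_12 → 1³ + 2³ + 4³ + 7³ = 416
416 = (2,10,8)_12 → 2³ + 10³ + 8³ = 1520
1520 = (10,6,8)_12 → 10³ + 6³ + 8³ = 1728
1728 = (1,0,0,0)_12 → 1³ + 0³ + 0³ + 0³ = 1  — reached 1.

base-12 3-happy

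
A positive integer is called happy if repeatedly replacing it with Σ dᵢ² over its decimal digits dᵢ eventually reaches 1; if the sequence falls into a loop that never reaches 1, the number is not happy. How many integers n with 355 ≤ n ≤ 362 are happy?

2

355: 355 → 59 → 106 → 37 → 58 → 89 → 145 → 42 → 20 → 4 → 16 → 37  (repeats 37)
356: 356 → 70 → 49 → 97 → 130 → 10 → 1  (reaches 1)
357: 357 → 83 → 73 → 58 → 89 → 145 → 42 → 20 → 4 → 16 → 37 → 58  (repeats 58)
358: 358 → 98 → 145 → 42 → 20 → 4 → 16 → 37 → 58 → 89 → 145  (repeats 145)
359: 359 → 115 → 27 → 53 → 34 → 25 → 29 → 85 → 89 → 145 → 42 → 20 → 4 → 16 → 37 → 58 → 89  (repeats 89)
360: 360 → 45 → 41 → 17 → 50 → 25 → 29 → 85 → 89 → 145 → 42 → 20 → 4 → 16 → 37 → 58 → 89  (repeats 89)
361: 361 → 46 → 52 → 29 → 85 → 89 → 145 → 42 → 20 → 4 → 16 → 37 → 58 → 89  (repeats 89)
362: 362 → 49 → 97 → 130 → 10 → 1  (reaches 1)
happy: 356, 362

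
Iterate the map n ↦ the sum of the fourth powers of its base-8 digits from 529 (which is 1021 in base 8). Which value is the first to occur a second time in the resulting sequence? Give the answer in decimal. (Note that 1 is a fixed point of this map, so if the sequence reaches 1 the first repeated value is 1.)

529 = (1,0,2,1)_8 → 18
18 = (2,2)_8 → 32
32 = (4,0)_8 → 256
256 = (4,0,0)_8 → 256  — 256 already appeared earlier.

256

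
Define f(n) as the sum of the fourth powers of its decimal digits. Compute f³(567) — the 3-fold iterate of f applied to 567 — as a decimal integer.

567 → 5⁴ + 6⁴ + 7⁴ = 625 + 1296 + 2401 = 4322
4322 → 4⁴ + 3⁴ + 2⁴ + 2⁴ = 256 + 81 + 16 + 16 = 369
369 → 3⁴ + 6⁴ + 9⁴ = 81 + 1296 + 6561 = 7938

7938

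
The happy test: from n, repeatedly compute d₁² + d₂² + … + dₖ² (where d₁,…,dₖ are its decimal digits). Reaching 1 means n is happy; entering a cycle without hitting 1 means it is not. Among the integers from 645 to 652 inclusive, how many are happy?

645: 645 → 77 → 98 → 145 → 42 → 20 → 4 → 16 → 37 → 58 → 89 → 145  (repeats 145)
646: 646 → 88 → 128 → 69 → 117 → 51 → 26 → 40 → 16 → 37 → 58 → 89 → 145 → 42 → 20 → 4 → 16  (repeats 16)
647: 647 → 101 → 2 → 4 → 16 → 37 → 58 → 89 → 145 → 42 → 20 → 4  (repeats 4)
648: 648 → 116 → 38 → 73 → 58 → 89 → 145 → 42 → 20 → 4 → 16 → 37 → 58  (repeats 58)
649: 649 → 133 → 19 → 82 → 68 → 100 → 1  (reaches 1)
650: 650 → 61 → 37 → 58 → 89 → 145 → 42 → 20 → 4 → 16 → 37  (repeats 37)
651: 651 → 62 → 40 → 16 → 37 → 58 → 89 → 145 → 42 → 20 → 4 → 16  (repeats 16)
652: 652 → 65 → 61 → 37 → 58 → 89 → 145 → 42 → 20 → 4 → 16 → 37  (repeats 37)
happy: 649

1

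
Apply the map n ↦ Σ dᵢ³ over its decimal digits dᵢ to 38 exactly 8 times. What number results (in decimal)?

371

38 → 3³ + 8³ = 27 + 512 = 539
539 → 5³ + 3³ + 9³ = 125 + 27 + 729 = 881
881 → 8³ + 8³ + 1³ = 512 + 512 + 1 = 1025
1025 → 1³ + 0³ + 2³ + 5³ = 1 + 0 + 8 + 125 = 134
134 → 1³ + 3³ + 4³ = 1 + 27 + 64 = 92
92 → 9³ + 2³ = 729 + 8 = 737
737 → 7³ + 3³ + 7³ = 343 + 27 + 343 = 713
713 → 7³ + 1³ + 3³ = 343 + 1 + 27 = 371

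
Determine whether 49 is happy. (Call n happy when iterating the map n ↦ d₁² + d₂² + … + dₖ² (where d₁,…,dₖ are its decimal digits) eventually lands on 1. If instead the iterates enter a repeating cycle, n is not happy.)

happy

49 → 4² + 9² = 16 + 81 = 97
97 → 9² + 7² = 81 + 49 = 130
130 → 1² + 3² + 0² = 1 + 9 + 0 = 10
10 → 1² + 0² = 1 + 0 = 1  — reached 1.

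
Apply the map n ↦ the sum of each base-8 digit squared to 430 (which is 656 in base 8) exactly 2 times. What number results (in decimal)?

430 = (6,5,6)_8 → 97
97 = (1,4,1)_8 → 18

18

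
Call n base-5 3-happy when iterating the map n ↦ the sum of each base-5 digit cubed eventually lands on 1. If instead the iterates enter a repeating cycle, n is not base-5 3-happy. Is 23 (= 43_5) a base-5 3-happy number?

23 = (4,3)_5 → 91
91 = (3,3,1)_5 → 55
55 = (2,1,0)_5 → 9
9 = (1,4)_5 → 65
65 = (2,3,0)_5 → 35
35 = (1,2,0)_5 → 9  — 9 already seen; the sequence cycles without reaching 1.

not base-5 3-happy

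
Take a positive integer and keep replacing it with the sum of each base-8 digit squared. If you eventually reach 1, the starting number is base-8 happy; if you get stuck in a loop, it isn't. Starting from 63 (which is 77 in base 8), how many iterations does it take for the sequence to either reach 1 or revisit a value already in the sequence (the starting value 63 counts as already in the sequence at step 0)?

63 = (7,7)_8 → 7² + 7² = 98
98 = (1,4,2)_8 → 1² + 4² + 2² = 21
21 = (2,5)_8 → 2² + 5² = 29
29 = (3,5)_8 → 3² + 5² = 34
34 = (4,2)_8 → 4² + 2² = 20
20 = (2,4)_8 → 2² + 4² = 20  — 20 repeats.
That took 6 steps.

6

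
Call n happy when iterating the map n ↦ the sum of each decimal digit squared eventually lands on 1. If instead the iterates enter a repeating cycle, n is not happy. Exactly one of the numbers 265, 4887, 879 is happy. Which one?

265: 265 → 65 → 61 → 37 → 58 → 89 → 145 → 42 → 20 → 4 → 16 → 37  — repeats 37 (not happy)
4887: 4887 → 193 → 91 → 82 → 68 → 100 → 1  — reaches 1 (happy)
879: 879 → 194 → 98 → 145 → 42 → 20 → 4 → 16 → 37 → 58 → 89 → 145  — repeats 145 (not happy)

4887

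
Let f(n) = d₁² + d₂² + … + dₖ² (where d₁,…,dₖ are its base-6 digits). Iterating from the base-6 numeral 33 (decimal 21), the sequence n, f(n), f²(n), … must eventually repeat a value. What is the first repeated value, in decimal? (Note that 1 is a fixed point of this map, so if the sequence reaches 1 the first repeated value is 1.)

21 = (3,3)_6 → 18
18 = (3,0)_6 → 9
9 = (1,3)_6 → 10
10 = (1,4)_6 → 17
17 = (2,5)_6 → 29
29 = (4,5)_6 → 41
41 = (1,0,5)_6 → 26
26 = (4,2)_6 → 20
20 = (3,2)_6 → 13
13 = (2,1)_6 → 5
5 = (5)_6 → 25
25 = (4,1)_6 → 17  — 17 already appeared earlier.

17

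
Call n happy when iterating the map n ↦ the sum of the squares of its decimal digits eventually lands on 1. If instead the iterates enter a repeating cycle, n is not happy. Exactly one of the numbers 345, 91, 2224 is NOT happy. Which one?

345

345: 345 → 50 → 25 → 29 → 85 → 89 → 145 → 42 → 20 → 4 → 16 → 37 → 58 → 89  — repeats 89 (not happy)
91: 91 → 82 → 68 → 100 → 1  — reaches 1 (happy)
2224: 2224 → 28 → 68 → 100 → 1  — reaches 1 (happy)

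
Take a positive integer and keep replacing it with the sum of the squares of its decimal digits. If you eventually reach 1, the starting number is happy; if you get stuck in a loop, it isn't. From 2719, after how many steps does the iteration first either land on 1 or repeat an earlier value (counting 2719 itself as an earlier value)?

2719 → 2² + 7² + 1² + 9² = 4 + 49 + 1 + 81 = 135
135 → 1² + 3² + 5² = 1 + 9 + 25 = 35
35 → 3² + 5² = 9 + 25 = 34
34 → 3² + 4² = 9 + 16 = 25
25 → 2² + 5² = 4 + 25 = 29
29 → 2² + 9² = 4 + 81 = 85
85 → 8² + 5² = 64 + 25 = 89
89 → 8² + 9² = 64 + 81 = 145
145 → 1² + 4² + 5² = 1 + 16 + 25 = 42
42 → 4² + 2² = 16 + 4 = 20
20 → 2² + 0² = 4 + 0 = 4
4 → 4² = 16
16 → 1² + 6² = 1 + 36 = 37
37 → 3² + 7² = 9 + 49 = 58
58 → 5² + 8² = 25 + 64 = 89  — 89 repeats.
That took 15 steps.

15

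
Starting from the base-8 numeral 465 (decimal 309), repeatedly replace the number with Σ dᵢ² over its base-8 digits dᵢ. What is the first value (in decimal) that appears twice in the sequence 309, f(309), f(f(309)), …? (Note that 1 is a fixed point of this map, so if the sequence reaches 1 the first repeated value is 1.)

1

309 = (4,6,5)_8 → 77
77 = (1,1,5)_8 → 27
27 = (3,3)_8 → 18
18 = (2,2)_8 → 8
8 = (1,0)_8 → 1  — reached the fixed point 1.
1 → 1, so 1 is the first repeated value.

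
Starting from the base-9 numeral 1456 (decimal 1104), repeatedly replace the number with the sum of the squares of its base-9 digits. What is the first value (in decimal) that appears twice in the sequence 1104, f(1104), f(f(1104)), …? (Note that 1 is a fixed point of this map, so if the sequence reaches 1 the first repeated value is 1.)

50

1104 = (1,4,5,6)_9 → 1² + 4² + 5² + 6² = 1 + 16 + 25 + 36 = 78
78 = (8,6)_9 → 8² + 6² = 64 + 36 = 100
100 = (1,2,1)_9 → 1² + 2² + 1² = 1 + 4 + 1 = 6
6 = (6)_9 → 6² = 36
36 = (4,0)_9 → 4² + 0² = 16 + 0 = 16
16 = (1,7)_9 → 1² + 7² = 1 + 49 = 50
50 = (5,5)_9 → 5² + 5² = 25 + 25 = 50  — 50 already appeared earlier.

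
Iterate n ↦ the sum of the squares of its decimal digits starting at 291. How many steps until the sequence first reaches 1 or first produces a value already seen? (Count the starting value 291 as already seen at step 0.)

291 → 2² + 9² + 1² = 86
86 → 8² + 6² = 100
100 → 1² + 0² + 0² = 1  — reached 1.
That took 3 steps.

3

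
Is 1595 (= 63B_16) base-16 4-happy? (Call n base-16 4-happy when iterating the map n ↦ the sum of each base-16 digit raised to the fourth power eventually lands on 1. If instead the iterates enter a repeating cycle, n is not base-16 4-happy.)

not base-16 4-happy

1595 = (6,3,11)_16 → 6⁴ + 3⁴ + 11⁴ = 16018
16018 = (3,14,9,2)_16 → 3⁴ + 14⁴ + 9⁴ + 2⁴ = 45074
45074 = (11,0,1,2)_16 → 11⁴ + 0⁴ + 1⁴ + 2⁴ = 14658
14658 = (3,9,4,2)_16 → 3⁴ + 9⁴ + 4⁴ + 2⁴ = 6914
6914 = (1,11,0,2)_16 → 1⁴ + 11⁴ + 0⁴ + 2⁴ = 14658  — 14658 already seen; the sequence cycles without reaching 1.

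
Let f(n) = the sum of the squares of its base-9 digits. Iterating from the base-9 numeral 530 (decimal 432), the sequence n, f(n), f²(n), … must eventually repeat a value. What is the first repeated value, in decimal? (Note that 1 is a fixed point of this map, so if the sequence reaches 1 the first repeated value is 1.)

432 = (5,3,0)_9 → 5² + 3² + 0² = 34
34 = (3,7)_9 → 3² + 7² = 58
58 = (6,4)_9 → 6² + 4² = 52
52 = (5,7)_9 → 5² + 7² = 74
74 = (8,2)_9 → 8² + 2² = 68
68 = (7,5)_9 → 7² + 5² = 74  — 74 already appeared earlier.

74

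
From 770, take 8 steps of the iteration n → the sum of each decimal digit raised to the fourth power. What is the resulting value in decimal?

4338

770 → 7⁴ + 7⁴ + 0⁴ = 4802
4802 → 4⁴ + 8⁴ + 0⁴ + 2⁴ = 4368
4368 → 4⁴ + 3⁴ + 6⁴ + 8⁴ = 5729
5729 → 5⁴ + 7⁴ + 2⁴ + 9⁴ = 9603
9603 → 9⁴ + 6⁴ + 0⁴ + 3⁴ = 7938
7938 → 7⁴ + 9⁴ + 3⁴ + 8⁴ = 13139
13139 → 1⁴ + 3⁴ + 1⁴ + 3⁴ + 9⁴ = 6725
6725 → 6⁴ + 7⁴ + 2⁴ + 5⁴ = 4338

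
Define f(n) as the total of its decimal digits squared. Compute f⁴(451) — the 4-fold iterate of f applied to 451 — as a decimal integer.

451 → 4² + 5² + 1² = 16 + 25 + 1 = 42
42 → 4² + 2² = 16 + 4 = 20
20 → 2² + 0² = 4 + 0 = 4
4 → 4² = 16

16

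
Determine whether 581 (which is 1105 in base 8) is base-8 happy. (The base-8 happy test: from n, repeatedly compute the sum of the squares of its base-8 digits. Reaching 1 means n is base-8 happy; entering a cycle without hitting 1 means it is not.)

581 = (1,1,0,5)_8 → 1² + 1² + 0² + 5² = 27
27 = (3,3)_8 → 3² + 3² = 18
18 = (2,2)_8 → 2² + 2² = 8
8 = (1,0)_8 → 1² + 0² = 1  — reached 1.

base-8 happy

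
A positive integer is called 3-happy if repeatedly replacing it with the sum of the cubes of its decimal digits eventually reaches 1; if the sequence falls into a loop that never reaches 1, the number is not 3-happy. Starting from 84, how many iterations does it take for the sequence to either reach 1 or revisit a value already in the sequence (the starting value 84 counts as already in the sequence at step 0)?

7

84 → 8³ + 4³ = 512 + 64 = 576
576 → 5³ + 7³ + 6³ = 125 + 343 + 216 = 684
684 → 6³ + 8³ + 4³ = 216 + 512 + 64 = 792
792 → 7³ + 9³ + 2³ = 343 + 729 + 8 = 1080
1080 → 1³ + 0³ + 8³ + 0³ = 1 + 0 + 512 + 0 = 513
513 → 5³ + 1³ + 3³ = 125 + 1 + 27 = 153
153 → 1³ + 5³ + 3³ = 1 + 125 + 27 = 153  — 153 repeats.
That took 7 steps.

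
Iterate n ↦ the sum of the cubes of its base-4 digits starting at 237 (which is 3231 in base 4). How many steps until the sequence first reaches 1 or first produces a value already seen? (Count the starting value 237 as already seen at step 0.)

237 = (3,2,3,1)_4 → 3³ + 2³ + 3³ + 1³ = 63
63 = (3,3,3)_4 → 3³ + 3³ + 3³ = 81
81 = (1,1,0,1)_4 → 1³ + 1³ + 0³ + 1³ = 3
3 = (3)_4 → 3³ = 27
27 = (1,2,3)_4 → 1³ + 2³ + 3³ = 36
36 = (2,1,0)_4 → 2³ + 1³ + 0³ = 9
9 = (2,1)_4 → 2³ + 1³ = 9  — 9 repeats.
That took 7 steps.

7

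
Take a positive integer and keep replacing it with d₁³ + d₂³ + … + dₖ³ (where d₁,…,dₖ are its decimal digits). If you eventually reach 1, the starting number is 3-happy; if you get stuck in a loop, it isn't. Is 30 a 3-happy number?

not 3-happy

30 → 3³ + 0³ = 27
27 → 2³ + 7³ = 351
351 → 3³ + 5³ + 1³ = 153
153 → 1³ + 5³ + 3³ = 153  — 153 already seen; the sequence cycles without reaching 1.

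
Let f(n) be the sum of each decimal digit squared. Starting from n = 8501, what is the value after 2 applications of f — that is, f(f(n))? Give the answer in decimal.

8501 → 8² + 5² + 0² + 1² = 90
90 → 9² + 0² = 81

81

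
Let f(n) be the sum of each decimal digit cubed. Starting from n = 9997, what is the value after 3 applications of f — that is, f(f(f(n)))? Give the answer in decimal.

9997 → 9³ + 9³ + 9³ + 7³ = 729 + 729 + 729 + 343 = 2530
2530 → 2³ + 5³ + 3³ + 0³ = 8 + 125 + 27 + 0 = 160
160 → 1³ + 6³ + 0³ = 1 + 216 + 0 = 217

217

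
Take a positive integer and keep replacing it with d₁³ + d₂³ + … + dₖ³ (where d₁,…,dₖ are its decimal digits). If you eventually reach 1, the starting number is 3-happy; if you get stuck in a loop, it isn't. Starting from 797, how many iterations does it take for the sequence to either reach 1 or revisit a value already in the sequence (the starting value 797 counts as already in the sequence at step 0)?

797 → 1415
1415 → 191
191 → 731
731 → 371
371 → 371  — 371 repeats.
That took 5 steps.

5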